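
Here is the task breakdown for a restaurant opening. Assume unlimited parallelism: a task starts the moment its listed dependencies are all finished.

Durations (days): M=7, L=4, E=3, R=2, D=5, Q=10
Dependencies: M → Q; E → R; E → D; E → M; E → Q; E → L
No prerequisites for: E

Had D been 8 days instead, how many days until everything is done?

20

As given, the longest chain is E→M→Q = 3+7+10 = 20, so the finish is 20 days.
D has 12 days of float (longest path through it is 8).
The critical path is still E→M→Q; finish is now 20 days.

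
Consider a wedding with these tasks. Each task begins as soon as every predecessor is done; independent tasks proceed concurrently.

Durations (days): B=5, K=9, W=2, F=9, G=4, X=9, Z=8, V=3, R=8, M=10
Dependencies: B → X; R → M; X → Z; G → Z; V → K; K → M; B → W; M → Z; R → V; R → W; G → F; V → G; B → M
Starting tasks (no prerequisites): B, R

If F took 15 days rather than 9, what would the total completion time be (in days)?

38

The binding path is R→V→K→M→Z = 8+3+9+10+8 = 38; finish at 38 days.
The longest path through F is only 24 days, so F has float 14.
That remains the longest chain; total 38 days.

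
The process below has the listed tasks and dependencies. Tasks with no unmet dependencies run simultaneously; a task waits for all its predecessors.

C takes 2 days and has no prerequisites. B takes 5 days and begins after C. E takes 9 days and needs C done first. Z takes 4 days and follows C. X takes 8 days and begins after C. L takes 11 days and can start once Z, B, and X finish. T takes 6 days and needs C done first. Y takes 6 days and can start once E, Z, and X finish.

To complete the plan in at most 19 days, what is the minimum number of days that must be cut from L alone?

2

Current finish: 21 days; target: 19.
L is on every critical path, so each day cut from L cuts the finish by one (this holds down to a finish of 17).
Need 21 − 19 = 2 days off L → L becomes 9 days, finish becomes 19.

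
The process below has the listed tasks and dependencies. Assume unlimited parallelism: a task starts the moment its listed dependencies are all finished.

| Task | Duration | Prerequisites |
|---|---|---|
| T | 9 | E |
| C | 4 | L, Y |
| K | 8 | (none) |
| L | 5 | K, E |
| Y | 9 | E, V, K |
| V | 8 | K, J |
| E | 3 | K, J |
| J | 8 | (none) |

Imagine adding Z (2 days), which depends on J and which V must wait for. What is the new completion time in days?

Originally the project takes 29 days.
With Z inserted, V now waits for max(K, J, Z).
New critical path: J→Z→V→Y→C = 8+2+8+9+4 = 31 ⇒ 31 days.

31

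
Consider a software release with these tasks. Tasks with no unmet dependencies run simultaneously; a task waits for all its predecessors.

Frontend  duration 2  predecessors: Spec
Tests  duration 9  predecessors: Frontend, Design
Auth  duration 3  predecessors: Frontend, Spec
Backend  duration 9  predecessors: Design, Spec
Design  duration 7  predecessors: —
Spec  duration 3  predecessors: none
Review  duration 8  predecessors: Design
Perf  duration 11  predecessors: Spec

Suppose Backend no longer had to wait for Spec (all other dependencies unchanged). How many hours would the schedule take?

Original critical path: Design→Backend = 7+9 = 16 ⇒ 16 hours.
Dropping Spec→Backend doesn't change Backend's earliest start (7); another predecessor still binds.
After: Design→Backend = 7+9 = 16 → 16 hours.

16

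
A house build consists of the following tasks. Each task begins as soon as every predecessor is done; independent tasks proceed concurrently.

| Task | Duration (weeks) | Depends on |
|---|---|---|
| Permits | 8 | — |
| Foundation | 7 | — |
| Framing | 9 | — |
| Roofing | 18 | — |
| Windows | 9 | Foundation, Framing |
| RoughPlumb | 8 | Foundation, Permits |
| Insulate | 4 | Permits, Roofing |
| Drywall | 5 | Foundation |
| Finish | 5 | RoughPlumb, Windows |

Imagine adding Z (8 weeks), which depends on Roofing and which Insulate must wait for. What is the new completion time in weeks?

30

Originally the house build takes 23 weeks.
With Z inserted, Insulate now waits for max(Permits, Roofing, Z).
New critical path: Roofing→Z→Insulate = 18+8+4 = 30 ⇒ 30 weeks.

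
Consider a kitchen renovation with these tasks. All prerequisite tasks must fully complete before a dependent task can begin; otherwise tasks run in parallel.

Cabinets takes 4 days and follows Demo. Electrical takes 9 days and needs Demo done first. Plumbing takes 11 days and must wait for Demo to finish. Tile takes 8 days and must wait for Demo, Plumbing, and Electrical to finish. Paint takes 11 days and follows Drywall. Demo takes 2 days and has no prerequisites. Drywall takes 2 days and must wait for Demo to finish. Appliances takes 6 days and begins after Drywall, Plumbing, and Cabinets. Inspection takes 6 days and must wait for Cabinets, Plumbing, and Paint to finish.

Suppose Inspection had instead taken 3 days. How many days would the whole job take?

21

As given, the longest chain is Demo→Drywall→Paint→Inspection = 2+2+11+6 = 21, so the finish is 21 days.
Inspection is on the critical path; changing it to 3 makes that path 18 days.
New critical path: Demo→Plumbing→Tile = 2+11+8 = 21 ⇒ 21 days.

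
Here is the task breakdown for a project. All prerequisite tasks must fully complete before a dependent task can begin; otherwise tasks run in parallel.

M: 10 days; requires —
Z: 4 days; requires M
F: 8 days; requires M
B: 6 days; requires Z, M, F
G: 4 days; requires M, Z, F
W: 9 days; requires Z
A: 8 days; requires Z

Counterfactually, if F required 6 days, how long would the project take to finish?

Critical path before the change: M→F→B = 10+8+6 = 24 giving 24 days.
F lies on that path, so at 6 days the path becomes 22 days.
New critical path: M→Z→W = 10+4+9 = 23 ⇒ 23 days.

23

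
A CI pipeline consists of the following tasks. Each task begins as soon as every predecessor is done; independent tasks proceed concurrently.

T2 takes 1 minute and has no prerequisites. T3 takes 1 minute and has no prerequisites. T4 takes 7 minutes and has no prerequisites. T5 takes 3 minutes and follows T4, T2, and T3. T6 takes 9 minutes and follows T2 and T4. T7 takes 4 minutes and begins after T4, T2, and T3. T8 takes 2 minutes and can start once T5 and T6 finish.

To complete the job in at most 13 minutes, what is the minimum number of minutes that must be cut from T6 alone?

Current finish: 18 minutes; target: 13.
T6 is on every critical path, so each minute cut from T6 cuts the finish by one (this holds down to a finish of 12).
Need 18 − 13 = 5 minutes off T6 → T6 becomes 4 minutes, finish becomes 13.

5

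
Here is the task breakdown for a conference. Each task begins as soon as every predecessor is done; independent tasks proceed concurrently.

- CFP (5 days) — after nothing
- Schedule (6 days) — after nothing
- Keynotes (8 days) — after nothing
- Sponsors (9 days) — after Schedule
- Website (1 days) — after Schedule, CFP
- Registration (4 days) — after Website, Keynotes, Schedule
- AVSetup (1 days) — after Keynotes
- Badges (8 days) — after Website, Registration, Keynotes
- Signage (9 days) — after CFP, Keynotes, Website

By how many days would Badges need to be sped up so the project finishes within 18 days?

Current finish: 20 days; target: 18.
Badges is on every critical path, so each day cut from Badges cuts the finish by one (this holds down to a finish of 17).
Need 20 − 18 = 2 days off Badges → Badges becomes 6 days, finish becomes 18.

2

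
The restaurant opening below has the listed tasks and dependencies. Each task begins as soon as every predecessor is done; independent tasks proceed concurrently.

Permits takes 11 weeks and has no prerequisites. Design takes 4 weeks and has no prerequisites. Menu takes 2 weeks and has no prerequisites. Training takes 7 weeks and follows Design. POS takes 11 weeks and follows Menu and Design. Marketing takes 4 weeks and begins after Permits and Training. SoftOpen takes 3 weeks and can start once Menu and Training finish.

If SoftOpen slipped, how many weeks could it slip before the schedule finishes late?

1

Permits→Marketing = 11+4 = 15 sets the makespan at 15 weeks.
SoftOpen finishes as early as 14 and must finish by 15.
Slack of SoftOpen = 12 − 11 = 1 week.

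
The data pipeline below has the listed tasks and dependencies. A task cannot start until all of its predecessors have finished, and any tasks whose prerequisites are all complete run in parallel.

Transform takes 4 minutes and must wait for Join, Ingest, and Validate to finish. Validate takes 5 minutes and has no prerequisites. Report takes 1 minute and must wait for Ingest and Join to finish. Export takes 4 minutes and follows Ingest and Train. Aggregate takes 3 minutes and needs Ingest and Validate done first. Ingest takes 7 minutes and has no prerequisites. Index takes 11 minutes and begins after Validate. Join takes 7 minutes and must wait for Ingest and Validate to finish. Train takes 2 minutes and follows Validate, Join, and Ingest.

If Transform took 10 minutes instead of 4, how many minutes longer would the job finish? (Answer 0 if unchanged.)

Critical path before the change: Ingest→Join→Train→Export = 7+7+2+4 = 20 giving 20 minutes.
Transform has 2 minutes of float (longest path through it is 18).
The binding chain switches to Ingest→Join→Transform = 7+7+10 = 24; finish 24 minutes.
Change in finish: 24 − 20 = +4 minutes.

4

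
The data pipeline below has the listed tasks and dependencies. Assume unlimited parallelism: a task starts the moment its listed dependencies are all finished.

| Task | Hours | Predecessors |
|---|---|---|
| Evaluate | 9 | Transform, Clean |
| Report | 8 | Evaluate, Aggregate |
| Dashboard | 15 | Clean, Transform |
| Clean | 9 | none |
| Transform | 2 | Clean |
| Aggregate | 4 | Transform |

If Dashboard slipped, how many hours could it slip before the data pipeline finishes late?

The longest chain is Clean→Transform→Evaluate→Report = 9+2+9+8 = 28; overall finish 28 hours.
Longest path through Dashboard: 26 hours (earliest finish 26, latest finish 28).
Float = 28 − 26 = 2.

2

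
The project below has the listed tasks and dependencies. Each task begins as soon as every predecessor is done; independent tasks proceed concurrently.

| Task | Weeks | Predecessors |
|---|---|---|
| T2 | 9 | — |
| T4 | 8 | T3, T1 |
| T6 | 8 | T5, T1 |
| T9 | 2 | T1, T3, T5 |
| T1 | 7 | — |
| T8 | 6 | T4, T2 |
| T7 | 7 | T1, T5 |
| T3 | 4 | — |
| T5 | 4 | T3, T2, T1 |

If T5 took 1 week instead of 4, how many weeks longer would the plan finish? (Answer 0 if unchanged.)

Actual critical path: T2→T5→T6 = 9+4+8 = 21 ⇒ 21 weeks.
Since T5 is critical, the -3 change carries straight to that chain (now 18 weeks).
The binding chain switches to T1→T4→T8 = 7+8+6 = 21; finish 21 weeks.
Change in finish: 21 − 21 = +0 weeks.

0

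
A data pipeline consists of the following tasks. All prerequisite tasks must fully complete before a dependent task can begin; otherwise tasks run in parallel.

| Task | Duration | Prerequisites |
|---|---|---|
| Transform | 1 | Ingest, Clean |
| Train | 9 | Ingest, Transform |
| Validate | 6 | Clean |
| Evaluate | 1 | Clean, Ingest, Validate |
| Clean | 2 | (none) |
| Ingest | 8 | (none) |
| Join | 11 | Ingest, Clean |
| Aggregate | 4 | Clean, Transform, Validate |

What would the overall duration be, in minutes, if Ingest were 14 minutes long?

Baseline: Ingest→Join = 8+11 = 19 → 19 minutes.
Since Ingest is critical, the +6 change carries straight to that chain (now 25 minutes).
No other chain overtakes it, so the finish is 25 minutes.

25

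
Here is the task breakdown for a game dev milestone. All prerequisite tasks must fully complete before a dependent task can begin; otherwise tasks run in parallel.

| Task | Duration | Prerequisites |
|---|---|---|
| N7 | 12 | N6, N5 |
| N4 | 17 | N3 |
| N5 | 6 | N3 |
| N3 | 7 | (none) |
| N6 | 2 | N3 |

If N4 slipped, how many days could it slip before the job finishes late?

The longest chain is N3→N5→N7 = 7+6+12 = 25; overall finish 25 days.
The longest chain containing N4 totals 24 days.
So N4 can slip 25 − 24 = 1 day.

1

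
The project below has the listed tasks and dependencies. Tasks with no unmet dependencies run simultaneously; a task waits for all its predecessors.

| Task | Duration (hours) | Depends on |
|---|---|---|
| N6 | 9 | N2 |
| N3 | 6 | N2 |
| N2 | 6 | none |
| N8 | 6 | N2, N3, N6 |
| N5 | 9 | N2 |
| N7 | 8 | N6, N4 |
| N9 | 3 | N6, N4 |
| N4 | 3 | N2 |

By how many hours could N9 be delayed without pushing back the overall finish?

N2→N6→N7 = 6+9+8 = 23 sets the makespan at 23 hours.
N9 finishes as early as 18 and must finish by 23.
Float = 23 − 18 = 5.

5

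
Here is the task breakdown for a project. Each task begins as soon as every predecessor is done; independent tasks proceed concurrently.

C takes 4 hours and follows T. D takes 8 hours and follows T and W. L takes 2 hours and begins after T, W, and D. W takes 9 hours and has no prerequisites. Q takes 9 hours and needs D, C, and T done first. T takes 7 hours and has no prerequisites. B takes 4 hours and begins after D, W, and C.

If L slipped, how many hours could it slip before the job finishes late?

7

The longest chain is W→D→Q = 9+8+9 = 26; overall finish 26 hours.
Longest path through L: 19 hours (earliest finish 19, latest finish 26).
Float = 26 − 19 = 7.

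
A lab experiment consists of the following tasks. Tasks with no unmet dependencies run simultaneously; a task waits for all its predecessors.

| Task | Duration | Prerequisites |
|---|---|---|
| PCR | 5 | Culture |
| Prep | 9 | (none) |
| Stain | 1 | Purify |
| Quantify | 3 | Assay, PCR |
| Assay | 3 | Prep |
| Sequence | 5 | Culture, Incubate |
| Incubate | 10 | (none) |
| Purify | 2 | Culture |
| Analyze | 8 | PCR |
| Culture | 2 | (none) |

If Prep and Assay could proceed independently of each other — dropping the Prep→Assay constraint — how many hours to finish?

15

Original critical path: Prep→Assay→Quantify = 9+3+3 = 15 ⇒ 15 hours.
Without Prep→Assay, Assay's earliest start moves from 9 to 0.
New critical path: Culture→PCR→Analyze = 2+5+8 = 15 ⇒ 15 hours.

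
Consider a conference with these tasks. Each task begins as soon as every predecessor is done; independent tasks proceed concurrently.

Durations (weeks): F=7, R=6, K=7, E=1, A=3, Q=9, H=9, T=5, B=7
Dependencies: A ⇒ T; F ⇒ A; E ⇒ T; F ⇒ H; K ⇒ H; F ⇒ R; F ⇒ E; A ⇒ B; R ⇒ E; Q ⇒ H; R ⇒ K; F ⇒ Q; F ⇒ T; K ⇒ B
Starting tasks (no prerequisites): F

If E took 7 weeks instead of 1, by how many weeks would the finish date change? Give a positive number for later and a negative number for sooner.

0

Actual critical path: F→R→K→H = 7+6+7+9 = 29 ⇒ 29 weeks.
E is off the critical path — its longest chain is 19 weeks, giving 10 of slack.
No other chain overtakes it, so the finish is 29 weeks.
Change in finish: 29 − 29 = +0 weeks.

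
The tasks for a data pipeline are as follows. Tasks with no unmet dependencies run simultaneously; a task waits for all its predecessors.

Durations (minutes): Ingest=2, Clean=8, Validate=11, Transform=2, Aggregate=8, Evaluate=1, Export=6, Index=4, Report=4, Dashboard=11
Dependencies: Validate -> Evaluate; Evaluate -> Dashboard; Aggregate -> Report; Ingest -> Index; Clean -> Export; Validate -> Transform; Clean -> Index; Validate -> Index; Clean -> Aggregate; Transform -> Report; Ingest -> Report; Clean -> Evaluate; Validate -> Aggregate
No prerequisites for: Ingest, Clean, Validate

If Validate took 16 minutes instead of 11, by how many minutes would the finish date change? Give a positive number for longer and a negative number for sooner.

Baseline: Validate→Aggregate→Report = 11+8+4 = 23 → 23 minutes.
Validate is on the critical path; changing it to 16 makes that path 28 minutes.
No other chain overtakes it, so the finish is 28 minutes.
Change in finish: 28 − 23 = +5 minutes.

5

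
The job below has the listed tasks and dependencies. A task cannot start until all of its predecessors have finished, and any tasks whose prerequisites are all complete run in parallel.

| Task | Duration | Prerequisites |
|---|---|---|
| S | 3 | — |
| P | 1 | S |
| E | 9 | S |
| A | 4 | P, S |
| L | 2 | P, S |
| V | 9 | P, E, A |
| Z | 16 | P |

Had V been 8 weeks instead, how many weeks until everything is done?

20

The binding path is S→E→V = 3+9+9 = 21; finish at 21 weeks.
V lies on that path, so at 8 weeks the path becomes 20 weeks.
New critical path: S→P→Z = 3+1+16 = 20 ⇒ 20 weeks.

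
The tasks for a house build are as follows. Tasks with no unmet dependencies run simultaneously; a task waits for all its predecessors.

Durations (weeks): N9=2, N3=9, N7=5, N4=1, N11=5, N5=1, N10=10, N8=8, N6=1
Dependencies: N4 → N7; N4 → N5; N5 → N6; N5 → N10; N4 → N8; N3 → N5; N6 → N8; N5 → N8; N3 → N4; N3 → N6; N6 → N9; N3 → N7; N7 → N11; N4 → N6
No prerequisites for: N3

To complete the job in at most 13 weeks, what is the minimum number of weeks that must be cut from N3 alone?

Current finish: 21 weeks; target: 13.
N3 is on every critical path, so each week cut from N3 cuts the finish by one (this holds down to a finish of 13).
Need 21 − 13 = 8 weeks off N3 → N3 becomes 1 week, finish becomes 13.

8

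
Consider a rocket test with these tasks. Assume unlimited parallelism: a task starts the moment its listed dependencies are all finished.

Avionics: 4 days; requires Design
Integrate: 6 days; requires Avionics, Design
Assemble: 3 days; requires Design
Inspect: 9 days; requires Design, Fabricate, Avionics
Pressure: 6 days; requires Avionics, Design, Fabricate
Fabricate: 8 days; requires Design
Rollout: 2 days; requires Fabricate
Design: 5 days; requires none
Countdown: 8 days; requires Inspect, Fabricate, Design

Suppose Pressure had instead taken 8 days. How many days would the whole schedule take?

Actual critical path: Design→Fabricate→Inspect→Countdown = 5+8+9+8 = 30 ⇒ 30 days.
Pressure is off the critical path — its longest chain is 19 days, giving 11 of slack.
That remains the longest chain; total 30 days.

30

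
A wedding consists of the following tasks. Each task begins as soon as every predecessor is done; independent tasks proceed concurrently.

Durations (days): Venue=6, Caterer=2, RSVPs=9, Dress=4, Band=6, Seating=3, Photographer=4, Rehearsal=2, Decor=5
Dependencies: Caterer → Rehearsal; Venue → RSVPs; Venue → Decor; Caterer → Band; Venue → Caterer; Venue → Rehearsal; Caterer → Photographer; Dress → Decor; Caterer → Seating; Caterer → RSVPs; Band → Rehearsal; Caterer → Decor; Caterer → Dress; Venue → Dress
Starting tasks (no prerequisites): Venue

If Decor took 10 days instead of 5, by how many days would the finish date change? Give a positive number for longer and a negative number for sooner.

5

Baseline: Venue→Caterer→Dress→Decor = 6+2+4+5 = 17 → 17 days.
Decor lies on that path, so at 10 days the path becomes 22 days.
The critical path is still Venue→Caterer→Dress→Decor; finish is now 22 days.
Change in finish: 22 − 17 = +5 days.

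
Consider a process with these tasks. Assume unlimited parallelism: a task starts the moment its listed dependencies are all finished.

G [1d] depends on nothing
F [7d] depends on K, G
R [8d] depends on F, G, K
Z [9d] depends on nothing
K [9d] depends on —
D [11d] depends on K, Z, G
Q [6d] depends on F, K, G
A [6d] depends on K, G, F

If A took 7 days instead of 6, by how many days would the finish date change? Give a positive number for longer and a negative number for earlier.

Critical path before the change: K→F→R = 9+7+8 = 24 giving 24 days.
A has 2 days of float (longest path through it is 22).
The critical path is still K→F→R; finish is now 24 days.
Change in finish: 24 − 24 = +0 days.

0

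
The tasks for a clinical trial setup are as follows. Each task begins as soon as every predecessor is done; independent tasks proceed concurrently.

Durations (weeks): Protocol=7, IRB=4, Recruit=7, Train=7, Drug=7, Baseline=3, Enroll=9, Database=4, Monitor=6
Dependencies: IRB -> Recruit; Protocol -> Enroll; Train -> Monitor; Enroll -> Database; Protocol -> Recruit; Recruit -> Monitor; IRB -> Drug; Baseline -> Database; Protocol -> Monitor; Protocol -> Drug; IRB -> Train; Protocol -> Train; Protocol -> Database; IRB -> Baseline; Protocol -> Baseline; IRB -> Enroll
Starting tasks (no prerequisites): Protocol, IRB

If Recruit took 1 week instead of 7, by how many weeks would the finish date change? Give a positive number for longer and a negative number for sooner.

Critical path before the change: Protocol→Recruit→Monitor = 7+7+6 = 20 giving 20 weeks.
Recruit is on the critical path; changing it to 1 makes that path 14 weeks.
The binding chain switches to Protocol→Train→Monitor = 7+7+6 = 20; finish 20 weeks.
Change in finish: 20 − 20 = +0 weeks.

0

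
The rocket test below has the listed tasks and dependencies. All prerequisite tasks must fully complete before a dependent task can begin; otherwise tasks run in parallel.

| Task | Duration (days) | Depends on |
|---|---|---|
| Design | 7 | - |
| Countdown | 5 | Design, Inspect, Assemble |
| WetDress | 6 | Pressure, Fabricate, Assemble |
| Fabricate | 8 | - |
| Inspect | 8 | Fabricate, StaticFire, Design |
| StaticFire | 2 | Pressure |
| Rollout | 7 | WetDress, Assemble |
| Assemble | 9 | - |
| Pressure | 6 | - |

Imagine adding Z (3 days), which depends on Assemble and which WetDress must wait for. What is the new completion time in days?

25

Originally the plan takes 22 days.
With Z inserted, WetDress now waits for max(Pressure, Fabricate, Assemble, Z).
New critical path: Assemble→Z→WetDress→Rollout = 9+3+6+7 = 25 ⇒ 25 days.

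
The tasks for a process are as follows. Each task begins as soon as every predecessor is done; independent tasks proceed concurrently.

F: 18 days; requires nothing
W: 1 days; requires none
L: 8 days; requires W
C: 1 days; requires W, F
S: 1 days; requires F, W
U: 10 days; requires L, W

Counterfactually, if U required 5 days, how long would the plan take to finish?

As given, the longest chain is W→L→U = 1+8+10 = 19, so the finish is 19 days.
U is on the critical path; changing it to 5 makes that path 14 days.
Now F→C = 18+1 = 19 is longest, so the finish becomes 19 days.

19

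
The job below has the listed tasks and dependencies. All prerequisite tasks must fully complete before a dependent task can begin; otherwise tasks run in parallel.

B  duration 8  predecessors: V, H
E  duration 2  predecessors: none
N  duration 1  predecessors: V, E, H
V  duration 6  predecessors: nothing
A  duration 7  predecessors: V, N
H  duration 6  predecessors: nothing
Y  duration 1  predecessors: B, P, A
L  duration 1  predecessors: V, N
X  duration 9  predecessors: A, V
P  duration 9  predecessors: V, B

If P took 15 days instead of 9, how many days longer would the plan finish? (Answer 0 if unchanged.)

6

As given, the longest chain is H→B→P→Y = 6+8+9+1 = 24, so the finish is 24 days.
Since P is critical, the +6 change carries straight to that chain (now 30 days).
That remains the longest chain; total 30 days.
Change in finish: 30 − 24 = +6 days.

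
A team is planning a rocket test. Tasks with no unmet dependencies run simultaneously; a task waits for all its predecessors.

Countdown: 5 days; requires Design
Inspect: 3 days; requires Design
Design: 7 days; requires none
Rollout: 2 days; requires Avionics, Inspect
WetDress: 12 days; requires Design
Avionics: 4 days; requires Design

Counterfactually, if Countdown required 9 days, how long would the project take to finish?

19

The binding path is Design→WetDress = 7+12 = 19; finish at 19 days.
The longest path through Countdown is only 12 days, so Countdown has float 7.
The critical path is still Design→WetDress; finish is now 19 days.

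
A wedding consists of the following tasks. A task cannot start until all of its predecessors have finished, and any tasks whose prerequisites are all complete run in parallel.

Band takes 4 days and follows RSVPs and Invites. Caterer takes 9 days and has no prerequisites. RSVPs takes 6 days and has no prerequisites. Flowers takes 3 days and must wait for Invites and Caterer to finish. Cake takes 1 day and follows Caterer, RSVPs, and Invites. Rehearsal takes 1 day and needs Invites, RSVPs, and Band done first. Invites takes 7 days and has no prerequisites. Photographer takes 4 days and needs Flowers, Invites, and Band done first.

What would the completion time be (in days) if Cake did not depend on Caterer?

16

Before: longest chain Caterer→Flowers→Photographer = 9+3+4 = 16, finish 16.
Without Caterer→Cake, Cake's earliest start moves from 9 to 7.
The longest chain is now Caterer→Flowers→Photographer = 9+3+4 = 16, so the schedule takes 16 days.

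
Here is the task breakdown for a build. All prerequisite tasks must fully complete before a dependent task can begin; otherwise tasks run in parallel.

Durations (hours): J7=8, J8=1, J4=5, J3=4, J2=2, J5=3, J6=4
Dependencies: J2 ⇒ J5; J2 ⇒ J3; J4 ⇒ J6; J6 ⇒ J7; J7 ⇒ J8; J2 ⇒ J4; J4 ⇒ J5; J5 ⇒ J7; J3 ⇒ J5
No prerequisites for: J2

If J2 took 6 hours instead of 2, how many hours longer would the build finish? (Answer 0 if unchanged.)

Critical path before the change: J2→J4→J6→J7→J8 = 2+5+4+8+1 = 20 giving 20 hours.
J2 lies on that path, so at 6 hours the path becomes 24 hours.
That remains the longest chain; total 24 hours.
Change in finish: 24 − 20 = +4 hours.

4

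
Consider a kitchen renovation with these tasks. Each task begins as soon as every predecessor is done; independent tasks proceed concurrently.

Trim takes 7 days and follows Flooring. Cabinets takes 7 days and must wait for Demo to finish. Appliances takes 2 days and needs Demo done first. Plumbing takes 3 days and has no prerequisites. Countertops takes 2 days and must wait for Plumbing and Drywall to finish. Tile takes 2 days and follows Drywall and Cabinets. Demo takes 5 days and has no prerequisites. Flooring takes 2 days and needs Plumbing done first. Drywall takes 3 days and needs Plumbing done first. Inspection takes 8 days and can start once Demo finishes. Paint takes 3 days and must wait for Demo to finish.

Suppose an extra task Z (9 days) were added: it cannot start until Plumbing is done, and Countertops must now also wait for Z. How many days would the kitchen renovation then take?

14

Originally the kitchen renovation takes 14 days.
With Z inserted, Countertops now waits for max(Plumbing, Drywall, Z).
New critical path: Demo→Cabinets→Tile = 5+7+2 = 14 ⇒ 14 days.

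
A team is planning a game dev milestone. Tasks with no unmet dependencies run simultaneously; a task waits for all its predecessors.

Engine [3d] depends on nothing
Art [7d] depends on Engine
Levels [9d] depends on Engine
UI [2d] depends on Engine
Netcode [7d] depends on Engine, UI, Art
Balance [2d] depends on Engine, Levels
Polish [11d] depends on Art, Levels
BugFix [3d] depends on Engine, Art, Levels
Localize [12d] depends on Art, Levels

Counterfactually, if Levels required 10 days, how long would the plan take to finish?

Critical path before the change: Engine→Levels→Localize = 3+9+12 = 24 giving 24 days.
Levels lies on that path, so at 10 days the path becomes 25 days.
That remains the longest chain; total 25 days.

25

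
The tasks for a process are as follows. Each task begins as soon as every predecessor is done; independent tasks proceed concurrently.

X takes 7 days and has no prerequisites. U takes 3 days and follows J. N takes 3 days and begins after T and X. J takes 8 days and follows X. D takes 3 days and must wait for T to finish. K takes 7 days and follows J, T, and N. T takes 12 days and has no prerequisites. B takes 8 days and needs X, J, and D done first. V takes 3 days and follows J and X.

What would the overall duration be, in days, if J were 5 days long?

The binding path is X→J→B = 7+8+8 = 23; finish at 23 days.
Since J is critical, the -3 change carries straight to that chain (now 20 days).
Now T→D→B = 12+3+8 = 23 is longest, so the finish becomes 23 days.

23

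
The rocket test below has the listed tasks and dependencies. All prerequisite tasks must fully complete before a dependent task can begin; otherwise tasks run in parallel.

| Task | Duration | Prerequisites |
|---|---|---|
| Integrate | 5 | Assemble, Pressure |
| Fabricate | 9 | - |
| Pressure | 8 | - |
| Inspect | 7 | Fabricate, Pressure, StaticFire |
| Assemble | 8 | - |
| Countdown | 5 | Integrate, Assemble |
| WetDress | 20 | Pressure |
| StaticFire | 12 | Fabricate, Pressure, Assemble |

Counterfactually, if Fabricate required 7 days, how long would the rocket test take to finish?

28

The binding path is Fabricate→StaticFire→Inspect = 9+12+7 = 28; finish at 28 days.
Fabricate lies on that path, so at 7 days the path becomes 26 days.
The binding chain switches to Pressure→WetDress = 8+20 = 28; finish 28 days.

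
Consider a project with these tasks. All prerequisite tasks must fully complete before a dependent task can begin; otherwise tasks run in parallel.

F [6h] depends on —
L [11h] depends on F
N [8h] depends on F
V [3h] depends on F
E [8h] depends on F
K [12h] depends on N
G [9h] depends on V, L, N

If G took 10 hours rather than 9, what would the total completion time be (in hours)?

Actual critical path: F→L→G = 6+11+9 = 26 ⇒ 26 hours.
Since G is critical, the +1 change carries straight to that chain (now 27 hours).
No other chain overtakes it, so the finish is 27 hours.

27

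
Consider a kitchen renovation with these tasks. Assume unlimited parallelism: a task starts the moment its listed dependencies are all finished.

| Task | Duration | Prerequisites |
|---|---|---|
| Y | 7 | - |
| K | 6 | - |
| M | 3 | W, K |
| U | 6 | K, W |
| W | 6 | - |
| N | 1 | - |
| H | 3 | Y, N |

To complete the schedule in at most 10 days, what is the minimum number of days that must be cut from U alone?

2

Current finish: 12 days; target: 10.
U is on every critical path, so each day cut from U cuts the finish by one (this holds down to a finish of 10).
Need 12 − 10 = 2 days off U → U becomes 4 days, finish becomes 10.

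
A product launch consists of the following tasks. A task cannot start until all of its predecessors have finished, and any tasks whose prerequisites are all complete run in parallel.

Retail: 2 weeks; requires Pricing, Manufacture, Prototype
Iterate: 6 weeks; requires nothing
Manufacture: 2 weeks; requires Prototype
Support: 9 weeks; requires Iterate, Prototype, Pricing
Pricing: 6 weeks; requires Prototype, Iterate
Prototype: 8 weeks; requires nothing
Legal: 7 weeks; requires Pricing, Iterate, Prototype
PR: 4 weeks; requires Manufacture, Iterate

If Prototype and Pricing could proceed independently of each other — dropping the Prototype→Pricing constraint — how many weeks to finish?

21

With the dependency in place, Prototype→Pricing→Support = 8+6+9 = 23 sets the finish at 23 weeks.
Without Prototype→Pricing, Pricing's earliest start moves from 8 to 6.
The longest chain is now Iterate→Pricing→Support = 6+6+9 = 21, so the project takes 21 weeks.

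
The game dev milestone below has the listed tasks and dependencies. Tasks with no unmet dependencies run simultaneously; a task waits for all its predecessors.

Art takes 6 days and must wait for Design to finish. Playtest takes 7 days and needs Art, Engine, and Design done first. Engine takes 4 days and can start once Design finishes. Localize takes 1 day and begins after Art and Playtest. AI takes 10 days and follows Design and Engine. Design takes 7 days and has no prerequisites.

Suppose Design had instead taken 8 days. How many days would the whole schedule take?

Critical path before the change: Design→Engine→AI = 7+4+10 = 21 giving 21 days.
Since Design is critical, the +1 change carries straight to that chain (now 22 days).
The critical path is still Design→Engine→AI; finish is now 22 days.

22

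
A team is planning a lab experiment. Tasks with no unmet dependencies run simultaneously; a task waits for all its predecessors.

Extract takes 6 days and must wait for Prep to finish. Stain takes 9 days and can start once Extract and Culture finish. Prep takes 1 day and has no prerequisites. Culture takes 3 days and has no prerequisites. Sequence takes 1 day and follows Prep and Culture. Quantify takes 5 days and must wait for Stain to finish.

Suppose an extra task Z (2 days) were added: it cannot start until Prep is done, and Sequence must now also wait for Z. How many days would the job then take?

Originally the job takes 21 days.
With Z inserted, Sequence now waits for max(Prep, Culture, Z).
New critical path: Prep→Extract→Stain→Quantify = 1+6+9+5 = 21 ⇒ 21 days.

21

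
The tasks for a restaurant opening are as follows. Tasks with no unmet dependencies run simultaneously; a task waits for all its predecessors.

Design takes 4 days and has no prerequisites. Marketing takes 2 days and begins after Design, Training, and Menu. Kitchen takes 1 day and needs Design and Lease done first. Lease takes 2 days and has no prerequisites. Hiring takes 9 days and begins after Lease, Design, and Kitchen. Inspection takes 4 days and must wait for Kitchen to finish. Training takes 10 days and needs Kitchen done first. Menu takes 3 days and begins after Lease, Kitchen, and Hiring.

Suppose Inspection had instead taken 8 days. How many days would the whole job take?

19

Baseline: Design→Kitchen→Hiring→Menu→Marketing = 4+1+9+3+2 = 19 → 19 days.
Inspection is off the critical path — its longest chain is 9 days, giving 10 of slack.
That remains the longest chain; total 19 days.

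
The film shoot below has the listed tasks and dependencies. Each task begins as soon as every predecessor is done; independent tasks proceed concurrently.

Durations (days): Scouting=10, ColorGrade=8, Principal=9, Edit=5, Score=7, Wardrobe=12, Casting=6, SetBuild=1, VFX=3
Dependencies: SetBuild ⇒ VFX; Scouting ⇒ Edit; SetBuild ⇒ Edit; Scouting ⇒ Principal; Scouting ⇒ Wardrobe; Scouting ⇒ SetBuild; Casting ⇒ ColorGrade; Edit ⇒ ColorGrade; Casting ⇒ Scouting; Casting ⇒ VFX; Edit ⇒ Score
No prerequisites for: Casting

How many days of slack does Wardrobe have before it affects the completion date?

2

Critical path: Casting→Scouting→SetBuild→Edit→ColorGrade = 6+10+1+5+8 = 30, so the finish is 30 days.
Longest path through Wardrobe: 28 days (earliest finish 28, latest finish 30).
Slack of Wardrobe = 18 − 16 = 2 days.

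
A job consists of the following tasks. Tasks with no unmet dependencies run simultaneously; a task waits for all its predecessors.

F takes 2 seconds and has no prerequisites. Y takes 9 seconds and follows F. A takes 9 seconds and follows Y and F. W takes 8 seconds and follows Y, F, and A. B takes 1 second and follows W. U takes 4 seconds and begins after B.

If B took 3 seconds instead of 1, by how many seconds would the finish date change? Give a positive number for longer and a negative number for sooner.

2

As given, the longest chain is F→Y→A→W→B→U = 2+9+9+8+1+4 = 33, so the finish is 33 seconds.
Since B is critical, the +2 change carries straight to that chain (now 35 seconds).
The critical path is still F→Y→A→W→B→U; finish is now 35 seconds.
Change in finish: 35 − 33 = +2 seconds.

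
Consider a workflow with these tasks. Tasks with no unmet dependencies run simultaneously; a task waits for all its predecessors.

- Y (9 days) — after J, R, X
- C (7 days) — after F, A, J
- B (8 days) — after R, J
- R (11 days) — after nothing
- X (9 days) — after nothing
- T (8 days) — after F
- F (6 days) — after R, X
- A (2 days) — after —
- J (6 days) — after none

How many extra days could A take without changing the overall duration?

16

The longest chain is R→F→T = 11+6+8 = 25; overall finish 25 days.
Longest path through A: 9 days (earliest finish 2, latest finish 18).
Float = 25 − 9 = 16.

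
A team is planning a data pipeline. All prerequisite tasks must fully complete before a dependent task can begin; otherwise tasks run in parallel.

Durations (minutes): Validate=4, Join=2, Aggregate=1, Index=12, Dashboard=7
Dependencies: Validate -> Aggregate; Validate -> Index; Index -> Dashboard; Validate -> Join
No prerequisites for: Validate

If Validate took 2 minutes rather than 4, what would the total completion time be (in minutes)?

21

Actual critical path: Validate→Index→Dashboard = 4+12+7 = 23 ⇒ 23 minutes.
Since Validate is critical, the -2 change carries straight to that chain (now 21 minutes).
The critical path is still Validate→Index→Dashboard; finish is now 21 minutes.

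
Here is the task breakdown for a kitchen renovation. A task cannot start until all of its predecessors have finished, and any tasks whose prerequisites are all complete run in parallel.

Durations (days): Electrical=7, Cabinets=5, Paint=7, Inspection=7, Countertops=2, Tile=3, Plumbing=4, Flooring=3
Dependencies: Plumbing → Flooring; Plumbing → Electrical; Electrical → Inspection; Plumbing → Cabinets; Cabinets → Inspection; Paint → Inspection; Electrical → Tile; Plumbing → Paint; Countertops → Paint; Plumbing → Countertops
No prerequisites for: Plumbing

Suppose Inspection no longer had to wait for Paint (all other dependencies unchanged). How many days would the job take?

18

Original critical path: Plumbing→Countertops→Paint→Inspection = 4+2+7+7 = 20 ⇒ 20 days.
Without Paint→Inspection, Inspection's earliest start moves from 13 to 11.
New critical path: Plumbing→Electrical→Inspection = 4+7+7 = 18 ⇒ 18 days.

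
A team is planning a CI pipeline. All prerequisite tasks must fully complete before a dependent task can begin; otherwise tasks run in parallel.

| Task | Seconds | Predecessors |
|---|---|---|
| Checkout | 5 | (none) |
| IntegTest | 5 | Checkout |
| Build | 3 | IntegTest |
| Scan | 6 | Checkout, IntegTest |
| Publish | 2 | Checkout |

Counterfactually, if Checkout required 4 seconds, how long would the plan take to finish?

As given, the longest chain is Checkout→IntegTest→Scan = 5+5+6 = 16, so the finish is 16 seconds.
Since Checkout is critical, the -1 change carries straight to that chain (now 15 seconds).
No other chain overtakes it, so the finish is 15 seconds.

15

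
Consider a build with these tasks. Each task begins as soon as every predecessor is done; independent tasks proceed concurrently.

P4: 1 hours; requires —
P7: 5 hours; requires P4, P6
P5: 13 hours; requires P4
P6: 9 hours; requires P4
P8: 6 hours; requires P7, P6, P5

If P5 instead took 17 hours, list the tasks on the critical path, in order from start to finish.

P4, P5, P8

Actual critical path: P4→P6→P7→P8 = 1+9+5+6 = 21 ⇒ 21 hours.
P5 is off the critical path — its longest chain is 20 hours, giving 1 of slack.
New critical path: P4→P5→P8 = 1+17+6 = 24 ⇒ 24 hours.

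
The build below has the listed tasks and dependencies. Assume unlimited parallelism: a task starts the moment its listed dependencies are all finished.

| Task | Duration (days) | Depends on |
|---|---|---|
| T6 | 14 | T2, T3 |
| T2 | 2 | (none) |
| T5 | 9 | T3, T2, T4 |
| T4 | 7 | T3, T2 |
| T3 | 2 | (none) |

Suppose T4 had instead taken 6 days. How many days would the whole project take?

Baseline: T2→T4→T5 = 2+7+9 = 18 → 18 days.
T4 is on the critical path; changing it to 6 makes that path 17 days.
No other chain overtakes it, so the finish is 17 days.

17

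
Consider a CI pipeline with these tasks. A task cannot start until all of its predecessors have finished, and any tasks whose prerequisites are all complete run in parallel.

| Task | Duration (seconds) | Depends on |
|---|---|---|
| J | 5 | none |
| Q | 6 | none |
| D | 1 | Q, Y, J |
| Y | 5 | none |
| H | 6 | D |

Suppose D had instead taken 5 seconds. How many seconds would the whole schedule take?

As given, the longest chain is Q→D→H = 6+1+6 = 13, so the finish is 13 seconds.
D lies on that path, so at 5 seconds the path becomes 17 seconds.
That remains the longest chain; total 17 seconds.

17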